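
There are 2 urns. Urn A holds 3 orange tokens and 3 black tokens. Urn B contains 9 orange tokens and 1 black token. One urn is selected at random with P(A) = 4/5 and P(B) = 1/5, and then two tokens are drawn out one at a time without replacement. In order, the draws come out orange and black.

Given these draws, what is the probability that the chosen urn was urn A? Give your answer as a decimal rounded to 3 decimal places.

0.923

For each hypothesis, P(data | H) works out to: P(data | urn A) = (3/6)(3/5) = 3/10; P(data | urn B) = (9/10)(1/9) = 1/10.
Multiplying each by its prior: 4/5 · 3/10 = 6/25, 1/5 · 1/10 = 1/50; with total 13/50.
So P(urn A | data) = (6/25) / (13/50) = 12/13.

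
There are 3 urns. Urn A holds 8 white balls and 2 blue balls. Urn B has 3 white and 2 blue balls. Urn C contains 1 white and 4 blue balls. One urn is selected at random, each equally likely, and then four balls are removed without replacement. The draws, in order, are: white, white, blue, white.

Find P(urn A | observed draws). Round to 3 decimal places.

0.571

The likelihood of the observed sequence under each hypothesis: P(data | urn A) = (8/10)(7/9)(2/8)(6/7) = 2/15; P(data | urn B) = (3/5)(2/4)(2/3)(1/2) = 1/10; P(data | urn C) = (1/5)(0/4) = 0.
Weighting by the prior gives 1/3 · 2/15 = 2/45, 1/3 · 1/10 = 1/30, 1/3 · 0 = 0; these sum to 7/90.
Therefore the posterior P(urn A | data) = (2/45) / (7/90) = 4/7.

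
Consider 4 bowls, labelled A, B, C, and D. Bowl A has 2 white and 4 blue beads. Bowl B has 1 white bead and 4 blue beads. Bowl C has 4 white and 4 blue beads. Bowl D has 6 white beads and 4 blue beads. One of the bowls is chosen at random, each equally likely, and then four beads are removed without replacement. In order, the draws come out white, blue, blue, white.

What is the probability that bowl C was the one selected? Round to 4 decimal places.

0.3830

The likelihood of the observed sequence under each hypothesis: P(data | bowl A) = (2/6)(4/5)(3/4)(1/3) = 1/15; P(data | bowl B) = (1/5)(4/4)(3/3)(0/2) = 0; P(data | bowl C) = (4/8)(4/7)(3/6)(3/5) = 3/35; P(data | bowl D) = (6/10)(4/9)(3/8)(5/7) = 1/14.
Weighting by the prior gives 1/4 · 1/15 = 1/60, 1/4 · 0 = 0, 1/4 · 3/35 = 3/140, 1/4 · 1/14 = 1/56; with total 47/840.
Hence P(bowl C | data) = (3/140) / (47/840) = 18/47.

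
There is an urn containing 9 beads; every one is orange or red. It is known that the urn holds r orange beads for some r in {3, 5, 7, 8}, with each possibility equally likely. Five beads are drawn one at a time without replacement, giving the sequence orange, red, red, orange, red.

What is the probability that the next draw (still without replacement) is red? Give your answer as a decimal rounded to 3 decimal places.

For each hypothesis, P(data | H) works out to: P(data | r = 3) = (3/9)(6/8)(5/7)(2/6)(4/5) = 1/21; P(data | r = 5) = (5/9)(4/8)(3/7)(4/6)(2/5) = 2/63; P(data | r = 7) = (7/9)(2/8)(1/7)(6/6)(0/5) = 0; P(data | r = 8) = (8/9)(1/8)(0/7) = 0.
Weighting by the prior gives 1/4 · 1/21 = 1/84, 1/4 · 2/63 = 1/126, 1/4 · 0 = 0, 1/4 · 0 = 0; with total 5/252.
Dividing through by the total gives posterior P(r = 3 | data) = 3/5, P(r = 5 | data) = 2/5, P(r = 7 | data) = 0, P(r = 8 | data) = 0.
Averaging over the posterior, P(red next | data) = (3/4)(3/5) + (1/4)(2/5) = 11/20.

0.550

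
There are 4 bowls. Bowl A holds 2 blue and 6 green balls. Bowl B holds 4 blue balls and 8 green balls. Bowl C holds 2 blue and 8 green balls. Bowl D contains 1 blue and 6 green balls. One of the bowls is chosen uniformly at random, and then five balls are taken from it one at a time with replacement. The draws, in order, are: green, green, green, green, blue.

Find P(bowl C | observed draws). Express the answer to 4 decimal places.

The likelihood of the observed sequence under each hypothesis: P(data | bowl A) = (6/8)(6/8)(6/8)(6/8)(2/8) = 0.079102; P(data | bowl B) = (8/12)(8/12)(8/12)(8/12)(4/12) = 0.065844; P(data | bowl C) = (8/10)(8/10)(8/10)(8/10)(2/10) = 0.08192; P(data | bowl D) = (6/7)(6/7)(6/7)(6/7)(1/7) = 0.077111.
Weighting by the prior gives 1/4 · 0.079102 = 0.019775, 1/4 · 0.065844 = 0.016461, 1/4 · 0.08192 = 0.02048, 1/4 · 0.077111 = 0.019278; with total 0.075994.
So P(bowl C | data) = (0.02048) / (0.075994) = 0.2695.

0.2695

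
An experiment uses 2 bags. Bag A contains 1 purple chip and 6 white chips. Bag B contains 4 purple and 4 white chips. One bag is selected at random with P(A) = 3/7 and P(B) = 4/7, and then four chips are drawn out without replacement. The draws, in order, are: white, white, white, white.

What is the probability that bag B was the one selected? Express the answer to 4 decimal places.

Under each hypothesis, the probability of the observed sequence is: P(data | bag A) = (6/7)(5/6)(4/5)(3/4) = 3/7; P(data | bag B) = (4/8)(3/7)(2/6)(1/5) = 1/70.
Weighting by the prior gives 3/7 · 3/7 = 9/49, 4/7 · 1/70 = 2/245; these sum to 47/245.
Therefore the posterior P(bag B | data) = (2/245) / (47/245) = 2/47.

0.0426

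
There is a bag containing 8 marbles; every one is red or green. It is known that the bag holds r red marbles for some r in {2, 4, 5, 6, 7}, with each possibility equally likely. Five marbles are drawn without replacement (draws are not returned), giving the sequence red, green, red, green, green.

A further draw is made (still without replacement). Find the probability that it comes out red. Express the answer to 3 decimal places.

0.481

Under each hypothesis, the probability of the observed sequence is: P(data | r = 2) = (2/8)(6/7)(1/6)(5/5)(4/4) = 0.035714; P(data | r = 4) = (4/8)(4/7)(3/6)(3/5)(2/4) = 0.042857; P(data | r = 5) = (5/8)(3/7)(4/6)(2/5)(1/4) = 0.017857; P(data | r = 6) = (6/8)(2/7)(5/6)(1/5)(0/4) = 0; P(data | r = 7) = (7/8)(1/7)(6/6)(0/5) = 0.
Weighting by the prior gives 1/5 · 0.035714 = 0.0071429, 1/5 · 0.042857 = 0.0085714, 1/5 · 0.017857 = 0.0035714, 1/5 · 0 = 0, 1/5 · 0 = 0; summing to 0.019286.
Dividing through by the total gives posterior P(r = 2 | data) = 0.37037, P(r = 4 | data) = 0.44444, P(r = 5 | data) = 0.18519, P(r = 6 | data) = 0, P(r = 7 | data) = 0.
Averaging over the posterior, P(red next | data) = (0)(0.37037) + (2/3)(0.44444) + (1)(0.18519) = 0.48148.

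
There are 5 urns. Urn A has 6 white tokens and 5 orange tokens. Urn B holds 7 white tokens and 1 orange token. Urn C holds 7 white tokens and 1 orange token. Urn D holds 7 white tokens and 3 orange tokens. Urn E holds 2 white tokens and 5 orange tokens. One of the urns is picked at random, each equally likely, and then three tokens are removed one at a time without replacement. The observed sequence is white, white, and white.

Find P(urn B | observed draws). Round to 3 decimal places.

0.376

Under each hypothesis, the probability of the observed sequence is: P(data | urn A) = (6/11)(5/10)(4/9) = 0.12121; P(data | urn B) = (7/8)(6/7)(5/6) = 0.625; P(data | urn C) = (7/8)(6/7)(5/6) = 0.625; P(data | urn D) = (7/10)(6/9)(5/8) = 0.29167; P(data | urn E) = (2/7)(1/6)(0/5) = 0.
Weighting by the prior gives 1/5 · 0.12121 = 0.024242, 1/5 · 0.625 = 0.125, 1/5 · 0.625 = 0.125, 1/5 · 0.29167 = 0.058333, 1/5 · 0 = 0; summing to 0.33258.
By Bayes' rule, P(urn B | data) = (0.125) / (0.33258) = 0.37585.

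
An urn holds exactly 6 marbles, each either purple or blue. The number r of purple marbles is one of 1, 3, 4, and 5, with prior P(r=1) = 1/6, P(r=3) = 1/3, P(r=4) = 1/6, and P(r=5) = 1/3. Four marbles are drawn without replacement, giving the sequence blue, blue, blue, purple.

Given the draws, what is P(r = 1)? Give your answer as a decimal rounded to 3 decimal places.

0.625

For each hypothesis, P(data | H) works out to: P(data | r = 1) = (5/6)(4/5)(3/4)(1/3) = 1/6; P(data | r = 3) = (3/6)(2/5)(1/4)(3/3) = 1/20; P(data | r = 4) = (2/6)(1/5)(0/4) = 0; P(data | r = 5) = (1/6)(0/5) = 0.
The prior-weighted likelihoods are 1/6 · 1/6 = 1/36, 1/3 · 1/20 = 1/60, 1/6 · 0 = 0, 1/3 · 0 = 0; summing to 2/45.
Hence P(r = 1 | data) = (1/36) / (2/45) = 5/8.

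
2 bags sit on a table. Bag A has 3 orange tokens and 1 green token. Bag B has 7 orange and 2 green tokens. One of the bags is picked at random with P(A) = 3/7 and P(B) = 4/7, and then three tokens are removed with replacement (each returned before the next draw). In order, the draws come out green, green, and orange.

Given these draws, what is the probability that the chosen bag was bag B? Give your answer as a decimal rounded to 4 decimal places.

Under each hypothesis, the probability of the observed sequence is: P(data | bag A) = (1/4)(1/4)(3/4) = 0.046875; P(data | bag B) = (2/9)(2/9)(7/9) = 0.038409.
Multiplying each by its prior: 3/7 · 0.046875 = 0.020089, 4/7 · 0.038409 = 0.021948; with total 0.042037.
Therefore the posterior P(bag B | data) = (0.021948) / (0.042037) = 0.52211.

0.5221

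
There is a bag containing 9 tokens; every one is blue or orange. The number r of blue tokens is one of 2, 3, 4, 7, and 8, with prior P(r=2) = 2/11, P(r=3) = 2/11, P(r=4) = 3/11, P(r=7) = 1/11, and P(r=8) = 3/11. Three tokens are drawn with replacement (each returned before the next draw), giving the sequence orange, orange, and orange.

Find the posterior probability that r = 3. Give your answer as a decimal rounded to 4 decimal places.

Under each hypothesis, the probability of the observed sequence is: P(data | r = 2) = (7/9)(7/9)(7/9) = 0.47051; P(data | r = 3) = (6/9)(6/9)(6/9) = 0.2963; P(data | r = 4) = (5/9)(5/9)(5/9) = 0.17147; P(data | r = 7) = (2/9)(2/9)(2/9) = 0.010974; P(data | r = 8) = (1/9)(1/9)(1/9) = 0.0013717.
The prior-weighted likelihoods are 2/11 · 0.47051 = 0.085547, 2/11 · 0.2963 = 0.053872, 3/11 · 0.17147 = 0.046764, 1/11 · 0.010974 = 0.00099763, 3/11 · 0.0013717 = 0.00037411; with total 0.18755.
Hence P(r = 3 | data) = (0.053872) / (0.18755) = 0.28723.

0.2872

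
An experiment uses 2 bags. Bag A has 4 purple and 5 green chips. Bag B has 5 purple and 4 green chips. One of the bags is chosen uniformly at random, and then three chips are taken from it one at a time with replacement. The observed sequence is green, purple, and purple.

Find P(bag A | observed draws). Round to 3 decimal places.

0.444

The likelihood of the observed sequence under each hypothesis: P(data | bag A) = (5/9)(4/9)(4/9) = 80/729; P(data | bag B) = (4/9)(5/9)(5/9) = 100/729.
Multiplying each by its prior: 1/2 · 80/729 = 40/729, 1/2 · 100/729 = 50/729; with total 10/81.
Hence P(bag A | data) = (40/729) / (10/81) = 4/9.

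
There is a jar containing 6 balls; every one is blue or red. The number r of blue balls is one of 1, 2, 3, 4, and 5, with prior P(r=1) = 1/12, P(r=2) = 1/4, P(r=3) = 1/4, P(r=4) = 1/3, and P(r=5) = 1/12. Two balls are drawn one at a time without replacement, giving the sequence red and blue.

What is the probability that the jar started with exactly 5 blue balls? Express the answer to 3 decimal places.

0.054

For each hypothesis, P(data | H) works out to: P(data | r = 1) = (5/6)(1/5) = 1/6; P(data | r = 2) = (4/6)(2/5) = 4/15; P(data | r = 3) = (3/6)(3/5) = 3/10; P(data | r = 4) = (2/6)(4/5) = 4/15; P(data | r = 5) = (1/6)(5/5) = 1/6.
The prior-weighted likelihoods are 1/12 · 1/6 = 1/72, 1/4 · 4/15 = 1/15, 1/4 · 3/10 = 3/40, 1/3 · 4/15 = 4/45, 1/12 · 1/6 = 1/72; summing to 31/120.
Hence P(r = 5 | data) = (1/72) / (31/120) = 5/93.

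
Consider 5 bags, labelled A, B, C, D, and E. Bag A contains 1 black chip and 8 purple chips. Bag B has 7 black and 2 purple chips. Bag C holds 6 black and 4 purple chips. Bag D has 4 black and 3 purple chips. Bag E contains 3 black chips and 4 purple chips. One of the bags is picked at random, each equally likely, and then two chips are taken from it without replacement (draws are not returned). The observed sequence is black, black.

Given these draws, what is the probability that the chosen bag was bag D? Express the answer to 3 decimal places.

The likelihood of the observed sequence under each hypothesis: P(data | bag A) = (1/9)(0/8) = 0; P(data | bag B) = (7/9)(6/8) = 7/12; P(data | bag C) = (6/10)(5/9) = 1/3; P(data | bag D) = (4/7)(3/6) = 2/7; P(data | bag E) = (3/7)(2/6) = 1/7.
Weighting by the prior gives 1/5 · 0 = 0, 1/5 · 7/12 = 7/60, 1/5 · 1/3 = 1/15, 1/5 · 2/7 = 2/35, 1/5 · 1/7 = 1/35; summing to 113/420.
Hence P(bag D | data) = (2/35) / (113/420) = 24/113.

0.212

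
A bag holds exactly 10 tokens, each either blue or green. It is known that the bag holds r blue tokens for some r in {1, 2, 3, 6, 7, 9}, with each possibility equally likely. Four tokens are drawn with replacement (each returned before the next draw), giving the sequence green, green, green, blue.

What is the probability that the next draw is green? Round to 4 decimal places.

0.7155

The likelihood of the observed sequence under each hypothesis: P(data | r = 1) = (9/10)(9/10)(9/10)(1/10) = 0.0729; P(data | r = 2) = (8/10)(8/10)(8/10)(2/10) = 0.1024; P(data | r = 3) = (7/10)(7/10)(7/10)(3/10) = 0.1029; P(data | r = 6) = (4/10)(4/10)(4/10)(6/10) = 0.0384; P(data | r = 7) = (3/10)(3/10)(3/10)(7/10) = 0.0189; P(data | r = 9) = (1/10)(1/10)(1/10)(9/10) = 0.0009.
The prior-weighted likelihoods are 1/6 · 0.0729 = 0.01215, 1/6 · 0.1024 = 0.017067, 1/6 · 0.1029 = 0.01715, 1/6 · 0.0384 = 0.0064, 1/6 · 0.0189 = 0.00315, 1/6 · 0.0009 = 0.00015; with total 0.056067.
The posterior is then P(r = 1 | data) = 0.21671, P(r = 2 | data) = 0.3044, P(r = 3 | data) = 0.30589, P(r = 6 | data) = 0.11415, P(r = 7 | data) = 0.056183, P(r = 9 | data) = 0.0026754.
Averaging over the posterior, P(green next | data) = (9/10)(0.21671) + (4/5)(0.3044) + (7/10)(0.30589) + (2/5)(0.11415) + (3/10)(0.056183) + (1/10)(0.0026754) = 0.71546.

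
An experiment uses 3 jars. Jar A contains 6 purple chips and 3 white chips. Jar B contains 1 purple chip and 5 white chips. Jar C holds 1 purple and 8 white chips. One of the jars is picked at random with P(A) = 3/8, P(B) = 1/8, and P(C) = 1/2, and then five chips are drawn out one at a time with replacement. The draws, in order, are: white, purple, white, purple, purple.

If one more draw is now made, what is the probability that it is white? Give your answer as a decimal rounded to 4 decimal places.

0.3711

The likelihood of the observed sequence under each hypothesis: P(data | jar A) = (3/9)(6/9)(3/9)(6/9)(6/9) = 0.032922; P(data | jar B) = (5/6)(1/6)(5/6)(1/6)(1/6) = 0.003215; P(data | jar C) = (8/9)(1/9)(8/9)(1/9)(1/9) = 0.0010838.
Weighting by the prior gives 3/8 · 0.032922 = 0.012346, 1/8 · 0.003215 = 0.00040188, 1/2 · 0.0010838 = 0.00054192; summing to 0.013289.
Normalising, the posterior is P(jar A | data) = 0.92898, P(jar B | data) = 0.03024, P(jar C | data) = 0.040778.
Averaging over the posterior, P(white next | data) = (1/3)(0.92898) + (5/6)(0.03024) + (8/9)(0.040778) = 0.37111.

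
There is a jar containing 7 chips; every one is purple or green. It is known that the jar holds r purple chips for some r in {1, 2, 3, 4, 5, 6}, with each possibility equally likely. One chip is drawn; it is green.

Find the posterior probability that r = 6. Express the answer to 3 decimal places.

0.048

Under each hypothesis, the probability of this draw is: P(data | r = 1) = (6/7) = 6/7; P(data | r = 2) = (5/7) = 5/7; P(data | r = 3) = (4/7) = 4/7; P(data | r = 4) = (3/7) = 3/7; P(data | r = 5) = (2/7) = 2/7; P(data | r = 6) = (1/7) = 1/7.
Multiplying each by its prior: 1/6 · 6/7 = 1/7, 1/6 · 5/7 = 5/42, 1/6 · 4/7 = 2/21, 1/6 · 3/7 = 1/14, 1/6 · 2/7 = 1/21, 1/6 · 1/7 = 1/42; summing to 1/2.
So P(r = 6 | data) = (1/42) / (1/2) = 1/21.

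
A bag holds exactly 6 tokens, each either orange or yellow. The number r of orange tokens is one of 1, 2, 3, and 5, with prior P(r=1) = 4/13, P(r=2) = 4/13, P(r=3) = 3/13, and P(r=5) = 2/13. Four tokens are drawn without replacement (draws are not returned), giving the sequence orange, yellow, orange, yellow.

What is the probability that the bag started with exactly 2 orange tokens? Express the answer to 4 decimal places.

0.4706

For each hypothesis, P(data | H) works out to: P(data | r = 1) = (1/6)(5/5)(0/4) = 0; P(data | r = 2) = (2/6)(4/5)(1/4)(3/3) = 1/15; P(data | r = 3) = (3/6)(3/5)(2/4)(2/3) = 1/10; P(data | r = 5) = (5/6)(1/5)(4/4)(0/3) = 0.
The prior-weighted likelihoods are 4/13 · 0 = 0, 4/13 · 1/15 = 4/195, 3/13 · 1/10 = 3/130, 2/13 · 0 = 0; summing to 17/390.
Hence P(r = 2 | data) = (4/195) / (17/390) = 8/17.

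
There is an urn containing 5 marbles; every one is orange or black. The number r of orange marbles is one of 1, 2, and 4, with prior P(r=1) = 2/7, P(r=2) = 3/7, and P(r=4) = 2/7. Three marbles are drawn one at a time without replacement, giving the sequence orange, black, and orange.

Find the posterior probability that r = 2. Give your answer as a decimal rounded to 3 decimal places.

Under each hypothesis, the probability of the observed sequence is: P(data | r = 1) = (1/5)(4/4)(0/3) = 0; P(data | r = 2) = (2/5)(3/4)(1/3) = 1/10; P(data | r = 4) = (4/5)(1/4)(3/3) = 1/5.
Weighting by the prior gives 2/7 · 0 = 0, 3/7 · 1/10 = 3/70, 2/7 · 1/5 = 2/35; with total 1/10.
Therefore the posterior P(r = 2 | data) = (3/70) / (1/10) = 3/7.

0.429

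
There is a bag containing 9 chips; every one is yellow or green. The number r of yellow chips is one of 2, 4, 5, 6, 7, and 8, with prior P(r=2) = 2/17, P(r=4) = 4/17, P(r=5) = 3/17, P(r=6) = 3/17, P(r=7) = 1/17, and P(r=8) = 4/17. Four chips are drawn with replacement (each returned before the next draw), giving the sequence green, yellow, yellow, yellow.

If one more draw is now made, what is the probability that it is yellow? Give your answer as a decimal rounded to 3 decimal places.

0.671

For each hypothesis, P(data | H) works out to: P(data | r = 2) = (7/9)(2/9)(2/9)(2/9) = 0.0085353; P(data | r = 4) = (5/9)(4/9)(4/9)(4/9) = 0.048773; P(data | r = 5) = (4/9)(5/9)(5/9)(5/9) = 0.076208; P(data | r = 6) = (3/9)(6/9)(6/9)(6/9) = 0.098765; P(data | r = 7) = (2/9)(7/9)(7/9)(7/9) = 0.10456; P(data | r = 8) = (1/9)(8/9)(8/9)(8/9) = 0.078037.
The prior-weighted likelihoods are 2/17 · 0.0085353 = 0.0010042, 4/17 · 0.048773 = 0.011476, 3/17 · 0.076208 = 0.013448, 3/17 · 0.098765 = 0.017429, 1/17 · 0.10456 = 0.0061504, 4/17 · 0.078037 = 0.018362; these sum to 0.06787.
The posterior is then P(r = 2 | data) = 0.014795, P(r = 4 | data) = 0.16909, P(r = 5 | data) = 0.19815, P(r = 6 | data) = 0.2568, P(r = 7 | data) = 0.090621, P(r = 8 | data) = 0.27054.
The predictive probability is P(yellow next | data) = (2/9)(0.014795) + (4/9)(0.16909) + (5/9)(0.19815) + (2/3)(0.2568) + (7/9)(0.090621) + (8/9)(0.27054) = 0.67069.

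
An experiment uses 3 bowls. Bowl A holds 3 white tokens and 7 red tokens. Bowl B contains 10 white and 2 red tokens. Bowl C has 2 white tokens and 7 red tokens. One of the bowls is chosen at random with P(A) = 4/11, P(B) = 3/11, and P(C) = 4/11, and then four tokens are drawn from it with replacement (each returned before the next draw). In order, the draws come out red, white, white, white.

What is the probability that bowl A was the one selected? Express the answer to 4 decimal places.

0.1894

Compute the likelihood of the observed sequence for each case: P(data | bowl A) = (7/10)(3/10)(3/10)(3/10) = 0.0189; P(data | bowl B) = (2/12)(10/12)(10/12)(10/12) = 0.096451; P(data | bowl C) = (7/9)(2/9)(2/9)(2/9) = 0.0085353.
The prior-weighted likelihoods are 4/11 · 0.0189 = 0.0068727, 3/11 · 0.096451 = 0.026305, 4/11 · 0.0085353 = 0.0031037; summing to 0.036281.
Therefore the posterior P(bowl A | data) = (0.0068727) / (0.036281) = 0.18943.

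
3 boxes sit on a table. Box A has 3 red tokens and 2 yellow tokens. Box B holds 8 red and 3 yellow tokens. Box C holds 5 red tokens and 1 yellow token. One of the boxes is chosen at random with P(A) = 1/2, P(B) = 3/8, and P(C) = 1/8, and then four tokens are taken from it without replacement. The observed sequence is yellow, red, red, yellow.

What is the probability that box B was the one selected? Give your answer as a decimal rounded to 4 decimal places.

For each hypothesis, P(data | H) works out to: P(data | box A) = (2/5)(3/4)(2/3)(1/2) = 1/10; P(data | box B) = (3/11)(8/10)(7/9)(2/8) = 7/165; P(data | box C) = (1/6)(5/5)(4/4)(0/3) = 0.
Weighting by the prior gives 1/2 · 1/10 = 1/20, 3/8 · 7/165 = 7/440, 1/8 · 0 = 0; these sum to 29/440.
By Bayes' rule, P(box B | data) = (7/440) / (29/440) = 7/29.

0.2414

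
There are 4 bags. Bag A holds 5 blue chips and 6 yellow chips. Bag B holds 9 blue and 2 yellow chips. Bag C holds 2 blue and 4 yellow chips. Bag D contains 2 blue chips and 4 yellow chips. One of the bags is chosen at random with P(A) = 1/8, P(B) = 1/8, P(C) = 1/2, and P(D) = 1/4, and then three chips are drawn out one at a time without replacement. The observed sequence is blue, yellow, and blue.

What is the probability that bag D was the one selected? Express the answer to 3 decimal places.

Under each hypothesis, the probability of the observed sequence is: P(data | bag A) = (5/11)(6/10)(4/9) = 4/33; P(data | bag B) = (9/11)(2/10)(8/9) = 8/55; P(data | bag C) = (2/6)(4/5)(1/4) = 1/15; P(data | bag D) = (2/6)(4/5)(1/4) = 1/15.
Multiplying each by its prior: 1/8 · 4/33 = 1/66, 1/8 · 8/55 = 1/55, 1/2 · 1/15 = 1/30, 1/4 · 1/15 = 1/60; summing to 1/12.
So P(bag D | data) = (1/60) / (1/12) = 1/5.

0.200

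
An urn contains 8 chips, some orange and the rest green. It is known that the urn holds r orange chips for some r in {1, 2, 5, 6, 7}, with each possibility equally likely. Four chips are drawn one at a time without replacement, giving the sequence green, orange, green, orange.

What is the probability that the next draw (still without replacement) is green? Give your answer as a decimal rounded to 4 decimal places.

0.3750

Compute the likelihood of the observed sequence for each case: P(data | r = 1) = (7/8)(1/7)(6/6)(0/5) = 0; P(data | r = 2) = (6/8)(2/7)(5/6)(1/5) = 1/28; P(data | r = 5) = (3/8)(5/7)(2/6)(4/5) = 1/14; P(data | r = 6) = (2/8)(6/7)(1/6)(5/5) = 1/28; P(data | r = 7) = (1/8)(7/7)(0/6) = 0.
The prior-weighted likelihoods are 1/5 · 0 = 0, 1/5 · 1/28 = 1/140, 1/5 · 1/14 = 1/70, 1/5 · 1/28 = 1/140, 1/5 · 0 = 0; with total 1/35.
The posterior is then P(r = 1 | data) = 0, P(r = 2 | data) = 1/4, P(r = 5 | data) = 1/2, P(r = 6 | data) = 1/4, P(r = 7 | data) = 0.
Averaging over the posterior, P(green next | data) = (1)(1/4) + (1/4)(1/2) + (0)(1/4) = 3/8.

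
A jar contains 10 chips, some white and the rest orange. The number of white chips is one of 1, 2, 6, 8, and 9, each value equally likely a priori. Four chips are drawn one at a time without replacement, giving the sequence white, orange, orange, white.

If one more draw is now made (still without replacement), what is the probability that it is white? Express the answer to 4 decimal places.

Compute the likelihood of the observed sequence for each case: P(data | r = 1) = (1/10)(9/9)(8/8)(0/7) = 0; P(data | r = 2) = (2/10)(8/9)(7/8)(1/7) = 0.022222; P(data | r = 6) = (6/10)(4/9)(3/8)(5/7) = 0.071429; P(data | r = 8) = (8/10)(2/9)(1/8)(7/7) = 0.022222; P(data | r = 9) = (9/10)(1/9)(0/8) = 0.
Weighting by the prior gives 1/5 · 0 = 0, 1/5 · 0.022222 = 0.0044444, 1/5 · 0.071429 = 0.014286, 1/5 · 0.022222 = 0.0044444, 1/5 · 0 = 0; these sum to 0.023175.
Normalising, the posterior is P(r = 1 | data) = 0, P(r = 2 | data) = 0.19178, P(r = 6 | data) = 0.61644, P(r = 8 | data) = 0.19178, P(r = 9 | data) = 0.
So P(white next | data) = Σ P(white next | H) P(H | data) = (0)(0.19178) + (2/3)(0.61644) + (1)(0.19178) = 0.60274.

0.6027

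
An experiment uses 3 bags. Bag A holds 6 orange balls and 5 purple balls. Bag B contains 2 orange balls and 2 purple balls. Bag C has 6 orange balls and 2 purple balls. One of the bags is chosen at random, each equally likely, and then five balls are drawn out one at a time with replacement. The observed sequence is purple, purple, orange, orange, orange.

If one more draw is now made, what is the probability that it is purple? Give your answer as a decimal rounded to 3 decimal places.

For each hypothesis, P(data | H) works out to: P(data | bag A) = (5/11)(5/11)(6/11)(6/11)(6/11) = 0.03353; P(data | bag B) = (2/4)(2/4)(2/4)(2/4)(2/4) = 0.03125; P(data | bag C) = (2/8)(2/8)(6/8)(6/8)(6/8) = 0.026367.
The prior-weighted likelihoods are 1/3 · 0.03353 = 0.011177, 1/3 · 0.03125 = 0.010417, 1/3 · 0.026367 = 0.0087891; these sum to 0.030382.
Dividing through by the total gives posterior P(bag A | data) = 0.36786, P(bag B | data) = 0.34285, P(bag C | data) = 0.28928.
The predictive probability is P(purple next | data) = (5/11)(0.36786) + (1/2)(0.34285) + (1/4)(0.28928) = 0.41096.

0.411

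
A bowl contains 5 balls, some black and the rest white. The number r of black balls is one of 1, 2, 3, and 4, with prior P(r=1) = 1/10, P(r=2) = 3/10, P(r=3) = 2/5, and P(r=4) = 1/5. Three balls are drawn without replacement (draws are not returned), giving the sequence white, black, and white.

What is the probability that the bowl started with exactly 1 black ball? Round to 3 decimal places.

The likelihood of the observed sequence under each hypothesis: P(data | r = 1) = (4/5)(1/4)(3/3) = 1/5; P(data | r = 2) = (3/5)(2/4)(2/3) = 1/5; P(data | r = 3) = (2/5)(3/4)(1/3) = 1/10; P(data | r = 4) = (1/5)(4/4)(0/3) = 0.
Weighting by the prior gives 1/10 · 1/5 = 1/50, 3/10 · 1/5 = 3/50, 2/5 · 1/10 = 1/25, 1/5 · 0 = 0; these sum to 3/25.
Hence P(r = 1 | data) = (1/50) / (3/25) = 1/6.

0.167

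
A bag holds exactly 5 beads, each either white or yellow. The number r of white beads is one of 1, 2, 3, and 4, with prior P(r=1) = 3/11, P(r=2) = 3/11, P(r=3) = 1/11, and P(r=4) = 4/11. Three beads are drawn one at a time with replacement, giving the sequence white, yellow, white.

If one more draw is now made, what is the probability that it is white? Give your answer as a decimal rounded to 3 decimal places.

The likelihood of the observed sequence under each hypothesis: P(data | r = 1) = (1/5)(4/5)(1/5) = 0.032; P(data | r = 2) = (2/5)(3/5)(2/5) = 0.096; P(data | r = 3) = (3/5)(2/5)(3/5) = 0.144; P(data | r = 4) = (4/5)(1/5)(4/5) = 0.128.
Weighting by the prior gives 3/11 · 0.032 = 0.0087273, 3/11 · 0.096 = 0.026182, 1/11 · 0.144 = 0.013091, 4/11 · 0.128 = 0.046545; with total 0.094545.
The posterior is then P(r = 1 | data) = 0.092308, P(r = 2 | data) = 0.27692, P(r = 3 | data) = 0.13846, P(r = 4 | data) = 0.49231.
The predictive probability is P(white next | data) = (1/5)(0.092308) + (2/5)(0.27692) + (3/5)(0.13846) + (4/5)(0.49231) = 0.60615.

0.606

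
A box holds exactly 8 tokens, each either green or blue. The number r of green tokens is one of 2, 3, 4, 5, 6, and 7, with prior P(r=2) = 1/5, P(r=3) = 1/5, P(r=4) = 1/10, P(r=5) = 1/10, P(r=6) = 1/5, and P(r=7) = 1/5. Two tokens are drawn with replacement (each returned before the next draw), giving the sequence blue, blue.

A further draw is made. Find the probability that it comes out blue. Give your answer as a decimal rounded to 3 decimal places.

Compute the likelihood of the observed sequence for each case: P(data | r = 2) = (6/8)(6/8) = 9/16; P(data | r = 3) = (5/8)(5/8) = 25/64; P(data | r = 4) = (4/8)(4/8) = 1/4; P(data | r = 5) = (3/8)(3/8) = 9/64; P(data | r = 6) = (2/8)(2/8) = 1/16; P(data | r = 7) = (1/8)(1/8) = 1/64.
Multiplying each by its prior: 1/5 · 9/16 = 9/80, 1/5 · 25/64 = 5/64, 1/10 · 1/4 = 1/40, 1/10 · 9/64 = 9/640, 1/5 · 1/16 = 1/80, 1/5 · 1/64 = 1/320; summing to 157/640.
Normalising, the posterior is P(r = 2 | data) = 0.4586, P(r = 3 | data) = 0.31847, P(r = 4 | data) = 0.10191, P(r = 5 | data) = 0.057325, P(r = 6 | data) = 0.050955, P(r = 7 | data) = 0.012739.
The predictive probability is P(blue next | data) = (3/4)(0.4586) + (5/8)(0.31847) + (1/2)(0.10191) + (3/8)(0.057325) + (1/4)(0.050955) + (1/8)(0.012739) = 0.62978.

0.630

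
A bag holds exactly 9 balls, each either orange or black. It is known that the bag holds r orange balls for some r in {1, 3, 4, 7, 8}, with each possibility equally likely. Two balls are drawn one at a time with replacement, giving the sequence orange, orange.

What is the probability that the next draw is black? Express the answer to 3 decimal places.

For each hypothesis, P(data | H) works out to: P(data | r = 1) = (1/9)(1/9) = 1/81; P(data | r = 3) = (3/9)(3/9) = 1/9; P(data | r = 4) = (4/9)(4/9) = 16/81; P(data | r = 7) = (7/9)(7/9) = 49/81; P(data | r = 8) = (8/9)(8/9) = 64/81.
Multiplying each by its prior: 1/5 · 1/81 = 1/405, 1/5 · 1/9 = 1/45, 1/5 · 16/81 = 16/405, 1/5 · 49/81 = 49/405, 1/5 · 64/81 = 64/405; summing to 139/405.
The posterior is then P(r = 1 | data) = 0.0071942, P(r = 3 | data) = 0.064748, P(r = 4 | data) = 0.11511, P(r = 7 | data) = 0.35252, P(r = 8 | data) = 0.46043.
So P(black next | data) = Σ P(black next | H) P(H | data) = (8/9)(0.0071942) + (2/3)(0.064748) + (5/9)(0.11511) + (2/9)(0.35252) + (1/9)(0.46043) = 0.24301.

0.243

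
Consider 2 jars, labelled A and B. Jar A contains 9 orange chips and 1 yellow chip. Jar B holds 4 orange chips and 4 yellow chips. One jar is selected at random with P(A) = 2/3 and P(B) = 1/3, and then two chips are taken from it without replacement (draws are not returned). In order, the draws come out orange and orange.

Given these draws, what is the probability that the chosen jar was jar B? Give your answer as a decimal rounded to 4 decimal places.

0.1181

The likelihood of the observed sequence under each hypothesis: P(data | jar A) = (9/10)(8/9) = 4/5; P(data | jar B) = (4/8)(3/7) = 3/14.
The prior-weighted likelihoods are 2/3 · 4/5 = 8/15, 1/3 · 3/14 = 1/14; summing to 127/210.
Hence P(jar B | data) = (1/14) / (127/210) = 15/127.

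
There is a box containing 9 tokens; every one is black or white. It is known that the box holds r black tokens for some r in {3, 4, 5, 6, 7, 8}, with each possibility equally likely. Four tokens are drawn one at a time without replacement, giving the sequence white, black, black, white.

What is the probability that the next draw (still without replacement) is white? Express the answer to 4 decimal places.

0.4545

The likelihood of the observed sequence under each hypothesis: P(data | r = 3) = (6/9)(3/8)(2/7)(5/6) = 5/84; P(data | r = 4) = (5/9)(4/8)(3/7)(4/6) = 5/63; P(data | r = 5) = (4/9)(5/8)(4/7)(3/6) = 5/63; P(data | r = 6) = (3/9)(6/8)(5/7)(2/6) = 5/84; P(data | r = 7) = (2/9)(7/8)(6/7)(1/6) = 1/36; P(data | r = 8) = (1/9)(8/8)(7/7)(0/6) = 0.
Weighting by the prior gives 1/6 · 5/84 = 5/504, 1/6 · 5/63 = 5/378, 1/6 · 5/63 = 5/378, 1/6 · 5/84 = 5/504, 1/6 · 1/36 = 1/216, 1/6 · 0 = 0; these sum to 11/216.
Normalising, the posterior is P(r = 3 | data) = 15/77, P(r = 4 | data) = 20/77, P(r = 5 | data) = 20/77, P(r = 6 | data) = 15/77, P(r = 7 | data) = 1/11, P(r = 8 | data) = 0.
The predictive probability is P(white next | data) = (4/5)(15/77) + (3/5)(20/77) + (2/5)(20/77) + (1/5)(15/77) + (0)(1/11) = 5/11.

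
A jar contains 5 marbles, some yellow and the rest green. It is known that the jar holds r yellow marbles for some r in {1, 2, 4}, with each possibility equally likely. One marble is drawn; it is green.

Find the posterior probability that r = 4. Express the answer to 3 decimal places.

0.125

Under each hypothesis, the probability of this draw is: P(data | r = 1) = (4/5) = 4/5; P(data | r = 2) = (3/5) = 3/5; P(data | r = 4) = (1/5) = 1/5.
Multiplying each by its prior: 1/3 · 4/5 = 4/15, 1/3 · 3/5 = 1/5, 1/3 · 1/5 = 1/15; with total 8/15.
By Bayes' rule, P(r = 4 | data) = (1/15) / (8/15) = 1/8.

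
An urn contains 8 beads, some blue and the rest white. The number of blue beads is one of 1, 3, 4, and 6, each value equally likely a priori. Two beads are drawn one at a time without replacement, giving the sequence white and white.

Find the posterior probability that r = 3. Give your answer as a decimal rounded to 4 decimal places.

0.2632

For each hypothesis, P(data | H) works out to: P(data | r = 1) = (7/8)(6/7) = 3/4; P(data | r = 3) = (5/8)(4/7) = 5/14; P(data | r = 4) = (4/8)(3/7) = 3/14; P(data | r = 6) = (2/8)(1/7) = 1/28.
The prior-weighted likelihoods are 1/4 · 3/4 = 3/16, 1/4 · 5/14 = 5/56, 1/4 · 3/14 = 3/56, 1/4 · 1/28 = 1/112; with total 19/56.
So P(r = 3 | data) = (5/56) / (19/56) = 5/19.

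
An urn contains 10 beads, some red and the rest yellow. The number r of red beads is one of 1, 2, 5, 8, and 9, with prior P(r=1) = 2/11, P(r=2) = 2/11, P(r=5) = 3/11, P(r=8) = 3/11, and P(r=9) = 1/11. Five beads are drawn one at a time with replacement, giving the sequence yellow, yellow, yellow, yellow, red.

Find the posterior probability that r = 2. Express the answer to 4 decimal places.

Under each hypothesis, the probability of the observed sequence is: P(data | r = 1) = (9/10)(9/10)(9/10)(9/10)(1/10) = 0.06561; P(data | r = 2) = (8/10)(8/10)(8/10)(8/10)(2/10) = 0.08192; P(data | r = 5) = (5/10)(5/10)(5/10)(5/10)(5/10) = 0.03125; P(data | r = 8) = (2/10)(2/10)(2/10)(2/10)(8/10) = 0.00128; P(data | r = 9) = (1/10)(1/10)(1/10)(1/10)(9/10) = 9e-05.
Weighting by the prior gives 2/11 · 0.06561 = 0.011929, 2/11 · 0.08192 = 0.014895, 3/11 · 0.03125 = 0.0085227, 3/11 · 0.00128 = 0.00034909, 1/11 · 9e-05 = 8.1818e-06; with total 0.035704.
Therefore the posterior P(r = 2 | data) = (0.014895) / (0.035704) = 0.41717.

0.4172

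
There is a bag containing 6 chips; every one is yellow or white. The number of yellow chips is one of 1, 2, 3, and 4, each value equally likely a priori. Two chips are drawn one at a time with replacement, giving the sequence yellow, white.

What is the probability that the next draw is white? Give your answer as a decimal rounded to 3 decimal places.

For each hypothesis, P(data | H) works out to: P(data | r = 1) = (1/6)(5/6) = 5/36; P(data | r = 2) = (2/6)(4/6) = 2/9; P(data | r = 3) = (3/6)(3/6) = 1/4; P(data | r = 4) = (4/6)(2/6) = 2/9.
Multiplying each by its prior: 1/4 · 5/36 = 5/144, 1/4 · 2/9 = 1/18, 1/4 · 1/4 = 1/16, 1/4 · 2/9 = 1/18; summing to 5/24.
The posterior is then P(r = 1 | data) = 1/6, P(r = 2 | data) = 4/15, P(r = 3 | data) = 3/10, P(r = 4 | data) = 4/15.
Averaging over the posterior, P(white next | data) = (5/6)(1/6) + (2/3)(4/15) + (1/2)(3/10) + (1/3)(4/15) = 5/9.

0.556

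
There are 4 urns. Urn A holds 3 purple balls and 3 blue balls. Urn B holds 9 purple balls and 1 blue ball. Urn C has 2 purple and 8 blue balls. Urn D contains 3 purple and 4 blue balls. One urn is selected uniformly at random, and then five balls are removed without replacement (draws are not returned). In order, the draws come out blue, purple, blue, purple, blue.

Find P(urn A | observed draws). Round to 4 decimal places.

0.3865

For each hypothesis, P(data | H) works out to: P(data | urn A) = (3/6)(3/5)(2/4)(2/3)(1/2) = 0.05; P(data | urn B) = (1/10)(9/9)(0/8) = 0; P(data | urn C) = (8/10)(2/9)(7/8)(1/7)(6/6) = 0.022222; P(data | urn D) = (4/7)(3/6)(3/5)(2/4)(2/3) = 0.057143.
Weighting by the prior gives 1/4 · 0.05 = 0.0125, 1/4 · 0 = 0, 1/4 · 0.022222 = 0.0055556, 1/4 · 0.057143 = 0.014286; with total 0.032341.
Hence P(urn A | data) = (0.0125) / (0.032341) = 0.3865.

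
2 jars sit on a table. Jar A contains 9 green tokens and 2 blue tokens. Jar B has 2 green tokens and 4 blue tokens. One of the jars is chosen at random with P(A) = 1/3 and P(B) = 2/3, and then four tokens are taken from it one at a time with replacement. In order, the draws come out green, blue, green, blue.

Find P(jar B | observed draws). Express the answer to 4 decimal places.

0.8170

For each hypothesis, P(data | H) works out to: P(data | jar A) = (9/11)(2/11)(9/11)(2/11) = 0.02213; P(data | jar B) = (2/6)(4/6)(2/6)(4/6) = 0.049383.
The prior-weighted likelihoods are 1/3 · 0.02213 = 0.0073765, 2/3 · 0.049383 = 0.032922; summing to 0.040298.
Therefore the posterior P(jar B | data) = (0.032922) / (0.040298) = 0.81695.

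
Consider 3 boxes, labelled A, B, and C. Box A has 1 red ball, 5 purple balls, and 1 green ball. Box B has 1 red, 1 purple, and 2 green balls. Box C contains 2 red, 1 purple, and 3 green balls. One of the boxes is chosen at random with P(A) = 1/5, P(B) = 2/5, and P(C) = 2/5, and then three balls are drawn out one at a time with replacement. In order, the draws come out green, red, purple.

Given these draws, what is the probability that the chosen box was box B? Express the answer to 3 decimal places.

Under each hypothesis, the probability of the observed sequence is: P(data | box A) = (1/7)(1/7)(5/7) = 0.014577; P(data | box B) = (2/4)(1/4)(1/4) = 0.03125; P(data | box C) = (3/6)(2/6)(1/6) = 0.027778.
Multiplying each by its prior: 1/5 · 0.014577 = 0.0029155, 2/5 · 0.03125 = 0.0125, 2/5 · 0.027778 = 0.011111; with total 0.026527.
By Bayes' rule, P(box B | data) = (0.0125) / (0.026527) = 0.47123.

0.471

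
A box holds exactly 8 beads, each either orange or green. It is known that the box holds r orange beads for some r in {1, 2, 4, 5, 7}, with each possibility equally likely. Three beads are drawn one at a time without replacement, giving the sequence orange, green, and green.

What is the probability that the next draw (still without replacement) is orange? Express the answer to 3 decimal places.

For each hypothesis, P(data | H) works out to: P(data | r = 1) = (1/8)(7/7)(6/6) = 1/8; P(data | r = 2) = (2/8)(6/7)(5/6) = 5/28; P(data | r = 4) = (4/8)(4/7)(3/6) = 1/7; P(data | r = 5) = (5/8)(3/7)(2/6) = 5/56; P(data | r = 7) = (7/8)(1/7)(0/6) = 0.
Weighting by the prior gives 1/5 · 1/8 = 1/40, 1/5 · 5/28 = 1/28, 1/5 · 1/7 = 1/35, 1/5 · 5/56 = 1/56, 1/5 · 0 = 0; summing to 3/28.
The posterior is then P(r = 1 | data) = 7/30, P(r = 2 | data) = 1/3, P(r = 4 | data) = 4/15, P(r = 5 | data) = 1/6, P(r = 7 | data) = 0.
The predictive probability is P(orange next | data) = (0)(7/30) + (1/5)(1/3) + (3/5)(4/15) + (4/5)(1/6) = 9/25.

0.360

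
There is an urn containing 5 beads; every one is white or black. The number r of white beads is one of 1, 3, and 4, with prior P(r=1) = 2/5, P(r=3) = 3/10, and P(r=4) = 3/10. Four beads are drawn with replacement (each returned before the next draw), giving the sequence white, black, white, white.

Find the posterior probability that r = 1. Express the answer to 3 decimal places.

For each hypothesis, P(data | H) works out to: P(data | r = 1) = (1/5)(4/5)(1/5)(1/5) = 0.0064; P(data | r = 3) = (3/5)(2/5)(3/5)(3/5) = 0.0864; P(data | r = 4) = (4/5)(1/5)(4/5)(4/5) = 0.1024.
The prior-weighted likelihoods are 2/5 · 0.0064 = 0.00256, 3/10 · 0.0864 = 0.02592, 3/10 · 0.1024 = 0.03072; summing to 0.0592.
By Bayes' rule, P(r = 1 | data) = (0.00256) / (0.0592) = 0.043243.

0.043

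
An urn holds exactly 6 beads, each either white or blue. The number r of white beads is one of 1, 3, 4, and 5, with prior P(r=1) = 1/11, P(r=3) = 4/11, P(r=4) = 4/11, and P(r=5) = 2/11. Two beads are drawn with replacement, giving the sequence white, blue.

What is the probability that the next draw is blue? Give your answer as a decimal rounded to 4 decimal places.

The likelihood of the observed sequence under each hypothesis: P(data | r = 1) = (1/6)(5/6) = 5/36; P(data | r = 3) = (3/6)(3/6) = 1/4; P(data | r = 4) = (4/6)(2/6) = 2/9; P(data | r = 5) = (5/6)(1/6) = 5/36.
Multiplying each by its prior: 1/11 · 5/36 = 5/396, 4/11 · 1/4 = 1/11, 4/11 · 2/9 = 8/99, 2/11 · 5/36 = 5/198; summing to 83/396.
Normalising, the posterior is P(r = 1 | data) = 5/83, P(r = 3 | data) = 36/83, P(r = 4 | data) = 32/83, P(r = 5 | data) = 10/83.
Averaging over the posterior, P(blue next | data) = (5/6)(5/83) + (1/2)(36/83) + (1/3)(32/83) + (1/6)(10/83) = 69/166.

0.4157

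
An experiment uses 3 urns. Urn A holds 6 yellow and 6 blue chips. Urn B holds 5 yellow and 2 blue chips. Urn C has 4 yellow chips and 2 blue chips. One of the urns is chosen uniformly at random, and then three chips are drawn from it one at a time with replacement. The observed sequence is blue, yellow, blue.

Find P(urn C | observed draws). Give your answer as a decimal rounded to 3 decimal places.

0.288

For each hypothesis, P(data | H) works out to: P(data | urn A) = (6/12)(6/12)(6/12) = 0.125; P(data | urn B) = (2/7)(5/7)(2/7) = 0.058309; P(data | urn C) = (2/6)(4/6)(2/6) = 0.074074.
Weighting by the prior gives 1/3 · 0.125 = 0.041667, 1/3 · 0.058309 = 0.019436, 1/3 · 0.074074 = 0.024691; these sum to 0.085794.
Therefore the posterior P(urn C | data) = (0.024691) / (0.085794) = 0.2878.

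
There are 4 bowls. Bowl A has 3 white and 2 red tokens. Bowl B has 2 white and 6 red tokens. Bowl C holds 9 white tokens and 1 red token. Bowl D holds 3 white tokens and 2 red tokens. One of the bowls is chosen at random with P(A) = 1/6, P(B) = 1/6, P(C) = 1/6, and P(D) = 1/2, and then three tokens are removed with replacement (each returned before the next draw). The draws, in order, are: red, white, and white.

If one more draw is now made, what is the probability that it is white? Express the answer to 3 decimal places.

For each hypothesis, P(data | H) works out to: P(data | bowl A) = (2/5)(3/5)(3/5) = 0.144; P(data | bowl B) = (6/8)(2/8)(2/8) = 0.046875; P(data | bowl C) = (1/10)(9/10)(9/10) = 0.081; P(data | bowl D) = (2/5)(3/5)(3/5) = 0.144.
The prior-weighted likelihoods are 1/6 · 0.144 = 0.024, 1/6 · 0.046875 = 0.0078125, 1/6 · 0.081 = 0.0135, 1/2 · 0.144 = 0.072; these sum to 0.11731.
Dividing through by the total gives posterior P(bowl A | data) = 0.20458, P(bowl B | data) = 0.066596, P(bowl C | data) = 0.11508, P(bowl D | data) = 0.61375.
The predictive probability is P(white next | data) = (3/5)(0.20458) + (1/4)(0.066596) + (9/10)(0.11508) + (3/5)(0.61375) = 0.61121.

0.611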